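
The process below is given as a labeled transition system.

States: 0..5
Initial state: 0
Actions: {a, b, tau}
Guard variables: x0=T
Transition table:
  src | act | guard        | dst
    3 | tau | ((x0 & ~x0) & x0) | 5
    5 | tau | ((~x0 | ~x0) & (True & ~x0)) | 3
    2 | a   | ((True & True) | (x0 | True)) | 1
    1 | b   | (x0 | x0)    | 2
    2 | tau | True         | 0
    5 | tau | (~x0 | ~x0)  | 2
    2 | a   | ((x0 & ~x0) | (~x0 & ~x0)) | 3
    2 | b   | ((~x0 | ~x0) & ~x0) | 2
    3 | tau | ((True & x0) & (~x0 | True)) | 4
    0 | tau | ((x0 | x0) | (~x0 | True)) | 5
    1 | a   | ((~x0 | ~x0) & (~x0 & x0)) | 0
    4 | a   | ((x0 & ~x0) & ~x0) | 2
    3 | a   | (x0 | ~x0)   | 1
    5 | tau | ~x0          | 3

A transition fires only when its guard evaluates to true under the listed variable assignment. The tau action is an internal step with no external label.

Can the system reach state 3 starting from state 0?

After dropping false guards: 6 live edges.
Layer 0: {0}
Layer 1: {5}  now seen {0,5}
R = {0,5}

Answer: UNREACHABLE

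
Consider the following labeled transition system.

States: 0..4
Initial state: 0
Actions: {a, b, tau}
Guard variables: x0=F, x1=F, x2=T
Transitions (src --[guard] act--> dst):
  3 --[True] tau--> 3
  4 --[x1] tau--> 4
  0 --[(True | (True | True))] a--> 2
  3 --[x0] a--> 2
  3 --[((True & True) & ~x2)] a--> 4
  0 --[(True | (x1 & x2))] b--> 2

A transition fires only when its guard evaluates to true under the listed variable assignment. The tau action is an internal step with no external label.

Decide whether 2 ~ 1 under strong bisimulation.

Answer: BISIMILAR

Trace:
Compute ~ classes (split until stable):
  round 0: {{0,1,2,3,4}}
  round 1: {{0},{1,2,4},{3}}
stable after 2 split(s): 3 block(s)
[2]={1,2,4}  [1]={1,2,4}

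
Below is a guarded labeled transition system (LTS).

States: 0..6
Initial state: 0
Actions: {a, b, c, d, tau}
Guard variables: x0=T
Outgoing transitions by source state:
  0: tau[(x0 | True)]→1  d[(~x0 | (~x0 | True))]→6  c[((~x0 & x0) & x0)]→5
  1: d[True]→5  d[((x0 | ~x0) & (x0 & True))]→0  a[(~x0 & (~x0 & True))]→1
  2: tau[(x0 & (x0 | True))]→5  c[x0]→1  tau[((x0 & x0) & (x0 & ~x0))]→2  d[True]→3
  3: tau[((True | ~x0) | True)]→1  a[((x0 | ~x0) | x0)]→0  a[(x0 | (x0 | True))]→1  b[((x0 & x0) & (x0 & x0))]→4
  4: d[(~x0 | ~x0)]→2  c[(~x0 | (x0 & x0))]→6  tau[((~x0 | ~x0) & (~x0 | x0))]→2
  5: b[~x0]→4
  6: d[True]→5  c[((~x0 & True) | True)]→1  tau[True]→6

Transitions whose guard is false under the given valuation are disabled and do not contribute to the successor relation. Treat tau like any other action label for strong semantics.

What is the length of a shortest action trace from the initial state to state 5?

Answer: 2

Trace:
Layered search for 5:
  Layer 0: {0}
  Layer 1: {1,6}
  Layer 2: {5}
5 enters at depth 2; path d·d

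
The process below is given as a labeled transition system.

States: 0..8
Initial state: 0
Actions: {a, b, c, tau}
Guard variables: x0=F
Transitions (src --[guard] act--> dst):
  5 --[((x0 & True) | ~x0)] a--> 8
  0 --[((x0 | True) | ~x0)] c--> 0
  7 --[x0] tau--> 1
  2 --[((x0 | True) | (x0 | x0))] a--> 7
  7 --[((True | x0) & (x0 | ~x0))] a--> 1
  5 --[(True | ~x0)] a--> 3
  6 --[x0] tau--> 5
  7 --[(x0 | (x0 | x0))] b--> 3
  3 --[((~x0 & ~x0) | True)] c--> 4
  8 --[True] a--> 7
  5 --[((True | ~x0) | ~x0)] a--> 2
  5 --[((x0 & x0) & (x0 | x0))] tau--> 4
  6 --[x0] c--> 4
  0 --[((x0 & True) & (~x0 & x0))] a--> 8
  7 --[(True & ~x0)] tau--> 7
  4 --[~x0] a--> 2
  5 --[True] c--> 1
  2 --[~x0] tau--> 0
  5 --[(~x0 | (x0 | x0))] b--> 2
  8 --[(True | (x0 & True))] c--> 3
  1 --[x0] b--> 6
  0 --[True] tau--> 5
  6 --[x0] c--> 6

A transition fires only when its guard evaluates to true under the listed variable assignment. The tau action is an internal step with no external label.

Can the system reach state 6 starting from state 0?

Guard filter leaves 15 enabled edge(s).
depth 0: {0}
depth 1: {5}  now seen {0,5}
depth 2: {1,2,3,8}  now seen {0,1,2,3,5,8}
depth 3: {4,7}  now seen {0,1,2,3,4,5,7,8}
Reach set: {0,1,2,3,4,5,7,8}

Answer: UNREACHABLE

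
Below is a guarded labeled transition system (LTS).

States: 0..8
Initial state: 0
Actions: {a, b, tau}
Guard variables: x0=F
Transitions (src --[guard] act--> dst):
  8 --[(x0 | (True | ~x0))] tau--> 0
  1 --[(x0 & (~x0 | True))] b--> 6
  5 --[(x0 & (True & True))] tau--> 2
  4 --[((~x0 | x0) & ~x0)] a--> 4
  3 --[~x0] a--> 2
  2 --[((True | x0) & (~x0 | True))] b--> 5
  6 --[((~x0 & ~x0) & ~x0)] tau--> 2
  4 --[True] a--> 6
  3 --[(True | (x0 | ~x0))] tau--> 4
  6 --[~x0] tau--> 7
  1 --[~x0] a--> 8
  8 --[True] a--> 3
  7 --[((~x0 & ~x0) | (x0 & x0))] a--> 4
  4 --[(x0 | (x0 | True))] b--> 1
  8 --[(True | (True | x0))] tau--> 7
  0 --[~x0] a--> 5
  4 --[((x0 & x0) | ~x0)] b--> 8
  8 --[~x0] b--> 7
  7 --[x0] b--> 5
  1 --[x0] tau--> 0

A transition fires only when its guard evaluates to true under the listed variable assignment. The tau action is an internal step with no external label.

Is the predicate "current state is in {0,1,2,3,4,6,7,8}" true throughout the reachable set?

Answer: INVARIANT VIOLATED at state 5

Trace:
Safe = {0,1,2,3,4,6,7,8}
Reach set: {0,5}
  0: ok
  5: ✗ unsafe
witness against invariant: a → 5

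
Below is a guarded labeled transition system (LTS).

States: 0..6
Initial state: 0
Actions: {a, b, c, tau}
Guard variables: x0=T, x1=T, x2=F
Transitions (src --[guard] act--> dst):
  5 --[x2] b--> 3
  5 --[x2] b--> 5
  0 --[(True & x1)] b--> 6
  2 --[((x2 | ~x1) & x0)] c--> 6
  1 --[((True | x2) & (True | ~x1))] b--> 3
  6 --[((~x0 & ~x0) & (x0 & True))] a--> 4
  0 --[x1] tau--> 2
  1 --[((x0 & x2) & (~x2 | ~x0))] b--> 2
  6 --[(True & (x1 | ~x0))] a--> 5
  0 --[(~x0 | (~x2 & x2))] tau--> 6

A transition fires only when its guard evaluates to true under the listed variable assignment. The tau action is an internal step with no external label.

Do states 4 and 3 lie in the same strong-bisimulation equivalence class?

Answer: BISIMILAR

Trace:
Compute ~ classes (split until stable):
  round 0: {{0,1,2,3,4,5,6}}
  round 1: {{0},{1},{2,3,4,5},{6}}
stable after 2 split(s): 4 block(s)
[4]={2,3,4,5}  [3]={2,3,4,5}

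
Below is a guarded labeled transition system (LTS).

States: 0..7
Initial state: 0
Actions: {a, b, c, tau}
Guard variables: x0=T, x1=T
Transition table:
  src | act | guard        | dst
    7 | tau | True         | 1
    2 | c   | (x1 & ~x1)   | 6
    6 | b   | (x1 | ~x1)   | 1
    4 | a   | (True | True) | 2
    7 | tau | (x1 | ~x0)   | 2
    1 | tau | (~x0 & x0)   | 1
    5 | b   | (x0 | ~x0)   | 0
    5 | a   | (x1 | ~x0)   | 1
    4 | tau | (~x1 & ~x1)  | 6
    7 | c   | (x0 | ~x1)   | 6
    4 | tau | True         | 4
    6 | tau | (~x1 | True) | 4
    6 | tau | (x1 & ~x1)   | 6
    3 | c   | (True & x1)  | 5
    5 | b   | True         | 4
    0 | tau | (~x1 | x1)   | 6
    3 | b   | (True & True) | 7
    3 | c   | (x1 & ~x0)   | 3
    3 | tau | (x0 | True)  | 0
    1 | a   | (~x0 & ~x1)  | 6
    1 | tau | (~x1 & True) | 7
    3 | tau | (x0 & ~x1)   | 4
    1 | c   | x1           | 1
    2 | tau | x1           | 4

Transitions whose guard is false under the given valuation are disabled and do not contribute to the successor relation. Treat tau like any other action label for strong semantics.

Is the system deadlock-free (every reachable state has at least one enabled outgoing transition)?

Answer: DEADLOCK-FREE

Working:
Reachable = {0,1,2,4,6}
  0: tau→6  [1 exit(s)]
  1: c→1  [1 exit(s)]
  2: tau→4  [1 exit(s)]
  4: a→2  tau→4  [2 exit(s)]
  6: b→1  tau→4  [2 exit(s)]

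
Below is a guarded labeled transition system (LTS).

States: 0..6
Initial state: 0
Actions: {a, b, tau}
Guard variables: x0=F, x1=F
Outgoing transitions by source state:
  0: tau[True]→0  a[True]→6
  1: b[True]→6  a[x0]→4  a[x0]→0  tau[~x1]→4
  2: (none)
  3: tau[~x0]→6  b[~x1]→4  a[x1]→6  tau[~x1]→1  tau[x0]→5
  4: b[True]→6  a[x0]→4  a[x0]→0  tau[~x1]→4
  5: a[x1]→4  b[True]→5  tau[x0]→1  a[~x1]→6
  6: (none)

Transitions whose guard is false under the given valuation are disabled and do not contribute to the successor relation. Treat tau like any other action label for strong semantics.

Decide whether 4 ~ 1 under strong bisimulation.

Answer: BISIMILAR

Trace:
Bisimulation quotient by refinement:
  round 0: {{0,1,2,3,4,5,6}}
  round 1: {{0},{1,3,4},{2,6},{5}}
  round 2: {{0},{1,4},{2,6},{3},{5}}
5 equivalence class(es) (converged in 3)
4∈{1,4}, 1∈{1,4}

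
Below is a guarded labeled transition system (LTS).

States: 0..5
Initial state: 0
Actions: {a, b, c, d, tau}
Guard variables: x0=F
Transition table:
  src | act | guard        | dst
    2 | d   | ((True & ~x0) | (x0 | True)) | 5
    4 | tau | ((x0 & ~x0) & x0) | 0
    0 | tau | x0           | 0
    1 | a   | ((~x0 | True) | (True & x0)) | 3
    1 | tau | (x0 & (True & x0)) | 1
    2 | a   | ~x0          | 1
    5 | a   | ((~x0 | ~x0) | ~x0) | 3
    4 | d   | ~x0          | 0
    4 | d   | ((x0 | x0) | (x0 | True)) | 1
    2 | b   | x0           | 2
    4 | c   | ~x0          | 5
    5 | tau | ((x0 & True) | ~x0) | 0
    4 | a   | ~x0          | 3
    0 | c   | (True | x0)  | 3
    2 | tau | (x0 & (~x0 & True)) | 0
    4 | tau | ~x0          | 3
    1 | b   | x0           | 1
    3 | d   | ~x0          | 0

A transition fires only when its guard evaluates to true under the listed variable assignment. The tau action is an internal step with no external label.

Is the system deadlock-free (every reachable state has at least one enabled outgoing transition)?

Answer: DEADLOCK-FREE

Trace:
R = {0,3}
  0: c→3  [deg 1]
  3: d→0  [deg 1]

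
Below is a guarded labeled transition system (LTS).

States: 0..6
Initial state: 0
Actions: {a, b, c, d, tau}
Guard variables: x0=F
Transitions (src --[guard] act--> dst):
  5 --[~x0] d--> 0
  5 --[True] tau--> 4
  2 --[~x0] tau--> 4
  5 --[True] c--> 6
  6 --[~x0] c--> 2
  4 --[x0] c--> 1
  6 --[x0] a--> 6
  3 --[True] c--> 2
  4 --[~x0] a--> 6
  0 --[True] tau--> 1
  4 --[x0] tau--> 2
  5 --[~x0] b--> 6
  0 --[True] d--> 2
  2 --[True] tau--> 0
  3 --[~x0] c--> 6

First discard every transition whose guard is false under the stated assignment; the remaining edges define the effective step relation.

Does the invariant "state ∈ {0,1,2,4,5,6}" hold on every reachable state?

Allowed set {0,1,2,4,5,6}
Reachable = {0,1,2,4,6}
  0: ok
  1: ok
  2: ok
  4: ok
  6: ok

Answer: INVARIANT HOLDS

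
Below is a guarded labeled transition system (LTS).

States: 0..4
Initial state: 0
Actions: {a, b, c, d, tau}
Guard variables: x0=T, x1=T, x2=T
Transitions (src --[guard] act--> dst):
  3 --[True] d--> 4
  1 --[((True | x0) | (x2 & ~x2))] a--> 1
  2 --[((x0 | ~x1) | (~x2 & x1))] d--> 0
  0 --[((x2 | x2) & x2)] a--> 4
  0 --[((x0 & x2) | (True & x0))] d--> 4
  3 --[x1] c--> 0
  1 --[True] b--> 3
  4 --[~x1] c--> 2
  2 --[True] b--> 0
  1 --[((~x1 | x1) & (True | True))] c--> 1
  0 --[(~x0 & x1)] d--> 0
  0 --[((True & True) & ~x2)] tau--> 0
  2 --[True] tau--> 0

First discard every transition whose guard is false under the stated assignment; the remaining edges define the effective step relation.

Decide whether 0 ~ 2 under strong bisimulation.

Answer: NOT BISIMILAR

Working:
Refine partition for ~:
  round 0: {{0,1,2,3,4}}
  round 1: {{0},{1},{2},{3},{4}}
Fixed point at round 2; 5 class(es).
class of 0: {0}; class of 2: {2}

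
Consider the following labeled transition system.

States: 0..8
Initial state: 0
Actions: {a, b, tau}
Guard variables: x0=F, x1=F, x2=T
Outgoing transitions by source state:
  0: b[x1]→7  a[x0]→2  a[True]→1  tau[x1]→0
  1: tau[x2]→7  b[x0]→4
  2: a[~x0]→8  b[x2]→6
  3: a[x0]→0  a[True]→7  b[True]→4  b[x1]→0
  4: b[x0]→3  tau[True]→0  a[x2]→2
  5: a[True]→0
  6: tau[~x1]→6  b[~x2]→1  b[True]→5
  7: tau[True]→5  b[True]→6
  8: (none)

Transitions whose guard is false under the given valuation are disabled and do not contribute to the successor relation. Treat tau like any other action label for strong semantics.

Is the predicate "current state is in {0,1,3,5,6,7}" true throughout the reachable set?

Answer: INVARIANT HOLDS

Analysis:
Safe = {0,1,3,5,6,7}
R = {0,1,5,6,7}
  0: ok
  1: ok
  5: ok
  6: ok
  7: ok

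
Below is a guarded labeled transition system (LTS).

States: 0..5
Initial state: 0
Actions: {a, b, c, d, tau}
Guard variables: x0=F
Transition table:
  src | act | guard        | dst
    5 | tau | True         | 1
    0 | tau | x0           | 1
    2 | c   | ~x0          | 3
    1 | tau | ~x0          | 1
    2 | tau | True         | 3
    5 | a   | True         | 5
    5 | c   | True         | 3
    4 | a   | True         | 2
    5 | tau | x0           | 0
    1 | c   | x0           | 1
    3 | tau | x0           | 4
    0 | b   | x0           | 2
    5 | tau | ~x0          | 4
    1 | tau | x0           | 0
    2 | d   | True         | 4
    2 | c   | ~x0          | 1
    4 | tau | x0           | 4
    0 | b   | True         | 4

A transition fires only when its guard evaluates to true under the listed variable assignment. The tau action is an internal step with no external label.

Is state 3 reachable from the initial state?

11 transition(s) survive guard evaluation.
L0 = {0}
L1 = {4}  total {0,4}
L2 = {2}  total {0,2,4}
L3 = {1,3}  total {0,1,2,3,4}
Reach set: {0,1,2,3,4}
trace reaching 3: b·a·c

Answer: REACHABLE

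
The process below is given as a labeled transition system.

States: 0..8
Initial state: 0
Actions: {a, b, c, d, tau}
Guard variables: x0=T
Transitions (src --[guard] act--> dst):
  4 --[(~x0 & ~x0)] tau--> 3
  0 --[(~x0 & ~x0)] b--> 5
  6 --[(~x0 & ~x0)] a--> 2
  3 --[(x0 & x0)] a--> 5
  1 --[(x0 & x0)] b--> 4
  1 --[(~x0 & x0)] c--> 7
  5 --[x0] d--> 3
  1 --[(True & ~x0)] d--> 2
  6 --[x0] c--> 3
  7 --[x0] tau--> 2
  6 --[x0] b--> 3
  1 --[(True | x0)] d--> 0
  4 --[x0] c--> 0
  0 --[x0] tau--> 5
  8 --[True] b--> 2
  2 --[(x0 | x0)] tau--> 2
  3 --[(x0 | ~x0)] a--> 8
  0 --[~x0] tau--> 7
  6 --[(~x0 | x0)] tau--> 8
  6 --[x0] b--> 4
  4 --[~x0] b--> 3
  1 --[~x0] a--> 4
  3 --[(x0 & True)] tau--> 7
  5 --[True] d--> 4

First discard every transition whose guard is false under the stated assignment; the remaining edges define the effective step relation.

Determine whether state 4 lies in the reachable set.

After dropping false guards: 16 live edges.
L0 = {0}
L1 = {5}  total {0,5}
L2 = {3,4}  total {0,3,4,5}
L3 = {7,8}  total {0,3,4,5,7,8}
L4 = {2}  total {0,2,3,4,5,7,8}
Reach set: {0,2,3,4,5,7,8}
Path to 4: tau·d

Answer: REACHABLE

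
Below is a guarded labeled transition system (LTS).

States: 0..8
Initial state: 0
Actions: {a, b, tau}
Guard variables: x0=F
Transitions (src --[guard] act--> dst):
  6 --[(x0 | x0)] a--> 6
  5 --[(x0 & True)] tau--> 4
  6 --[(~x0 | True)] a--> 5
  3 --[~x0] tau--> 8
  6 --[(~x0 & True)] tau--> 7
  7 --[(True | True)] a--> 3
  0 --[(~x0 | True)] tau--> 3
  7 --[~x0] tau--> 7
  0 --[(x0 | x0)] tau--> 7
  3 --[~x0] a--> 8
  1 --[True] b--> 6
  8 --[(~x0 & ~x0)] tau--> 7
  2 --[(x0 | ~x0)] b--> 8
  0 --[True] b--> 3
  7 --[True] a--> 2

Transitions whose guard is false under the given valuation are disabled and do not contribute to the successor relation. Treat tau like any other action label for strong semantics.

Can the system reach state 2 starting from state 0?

Answer: REACHABLE

Working:
Guard filter leaves 12 enabled edge(s).
L0 = {0}
L1 = {3}  cumulative {0,3}
L2 = {8}  cumulative {0,3,8}
L3 = {7}  cumulative {0,3,7,8}
L4 = {2}  cumulative {0,2,3,7,8}
Reach set: {0,2,3,7,8}
witness 2: tau·tau·tau·a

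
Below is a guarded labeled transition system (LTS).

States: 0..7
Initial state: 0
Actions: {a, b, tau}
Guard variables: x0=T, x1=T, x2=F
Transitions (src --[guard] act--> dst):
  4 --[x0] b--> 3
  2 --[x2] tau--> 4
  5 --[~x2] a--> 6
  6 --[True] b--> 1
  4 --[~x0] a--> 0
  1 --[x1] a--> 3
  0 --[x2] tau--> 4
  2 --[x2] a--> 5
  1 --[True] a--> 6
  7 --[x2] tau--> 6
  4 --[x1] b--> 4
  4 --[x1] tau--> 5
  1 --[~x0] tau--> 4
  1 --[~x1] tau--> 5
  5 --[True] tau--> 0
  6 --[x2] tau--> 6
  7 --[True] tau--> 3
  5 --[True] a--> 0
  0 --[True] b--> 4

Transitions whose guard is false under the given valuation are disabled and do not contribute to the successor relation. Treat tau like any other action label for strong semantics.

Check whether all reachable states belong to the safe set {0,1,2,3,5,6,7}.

Answer: INVARIANT VIOLATED at state 4

Analysis:
Inv-set: {0,1,2,3,5,6,7}
Reachable = {0,1,3,4,5,6}
  0: ok
  1: ok
  3: ok
  4: VIOLATES
  5: ok
  6: ok
witness against invariant: b → 4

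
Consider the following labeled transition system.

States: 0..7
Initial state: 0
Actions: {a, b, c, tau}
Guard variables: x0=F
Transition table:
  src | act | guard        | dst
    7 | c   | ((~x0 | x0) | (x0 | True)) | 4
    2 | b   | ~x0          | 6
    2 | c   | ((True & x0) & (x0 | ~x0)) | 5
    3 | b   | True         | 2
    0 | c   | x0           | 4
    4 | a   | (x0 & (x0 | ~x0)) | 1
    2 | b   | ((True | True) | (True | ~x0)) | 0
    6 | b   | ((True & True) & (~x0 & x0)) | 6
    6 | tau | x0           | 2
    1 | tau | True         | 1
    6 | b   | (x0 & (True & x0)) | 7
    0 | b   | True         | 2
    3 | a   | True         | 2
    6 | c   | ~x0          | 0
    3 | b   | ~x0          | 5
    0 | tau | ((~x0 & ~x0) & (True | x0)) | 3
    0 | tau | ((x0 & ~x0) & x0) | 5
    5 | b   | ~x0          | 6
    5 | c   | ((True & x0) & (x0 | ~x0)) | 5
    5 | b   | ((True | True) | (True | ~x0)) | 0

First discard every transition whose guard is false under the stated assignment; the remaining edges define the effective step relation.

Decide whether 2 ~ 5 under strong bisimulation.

Refine partition for ~:
  round 0: {{0,1,2,3,4,5,6,7}}
  round 1: {{0},{1},{2,5},{3},{4},{6,7}}
  round 2: {{0},{1},{2,5},{3},{4},{6},{7}}
stable after 3 split(s): 7 block(s)
class of 2: {2,5}; class of 5: {2,5}

Answer: BISIMILAR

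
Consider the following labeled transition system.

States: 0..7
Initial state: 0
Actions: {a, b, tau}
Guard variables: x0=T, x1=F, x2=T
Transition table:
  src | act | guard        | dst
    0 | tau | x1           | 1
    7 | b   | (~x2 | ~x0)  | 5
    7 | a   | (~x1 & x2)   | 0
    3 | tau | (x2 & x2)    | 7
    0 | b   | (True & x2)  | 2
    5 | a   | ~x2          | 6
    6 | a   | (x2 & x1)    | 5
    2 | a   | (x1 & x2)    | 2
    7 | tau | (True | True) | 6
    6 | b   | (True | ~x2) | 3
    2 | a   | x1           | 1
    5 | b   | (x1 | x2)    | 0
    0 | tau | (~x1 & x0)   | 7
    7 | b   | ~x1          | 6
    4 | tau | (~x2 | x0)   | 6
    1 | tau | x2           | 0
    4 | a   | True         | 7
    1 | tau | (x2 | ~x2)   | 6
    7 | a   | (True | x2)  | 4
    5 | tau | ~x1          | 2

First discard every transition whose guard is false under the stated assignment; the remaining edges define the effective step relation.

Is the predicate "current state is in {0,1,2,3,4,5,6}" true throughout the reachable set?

Allowed set {0,1,2,3,4,5,6}
R = {0,2,3,4,6,7}
  0: safe
  2: safe
  3: safe
  4: safe
  6: safe
  7: VIOLATES
witness against invariant: tau → 7

Answer: INVARIANT VIOLATED at state 7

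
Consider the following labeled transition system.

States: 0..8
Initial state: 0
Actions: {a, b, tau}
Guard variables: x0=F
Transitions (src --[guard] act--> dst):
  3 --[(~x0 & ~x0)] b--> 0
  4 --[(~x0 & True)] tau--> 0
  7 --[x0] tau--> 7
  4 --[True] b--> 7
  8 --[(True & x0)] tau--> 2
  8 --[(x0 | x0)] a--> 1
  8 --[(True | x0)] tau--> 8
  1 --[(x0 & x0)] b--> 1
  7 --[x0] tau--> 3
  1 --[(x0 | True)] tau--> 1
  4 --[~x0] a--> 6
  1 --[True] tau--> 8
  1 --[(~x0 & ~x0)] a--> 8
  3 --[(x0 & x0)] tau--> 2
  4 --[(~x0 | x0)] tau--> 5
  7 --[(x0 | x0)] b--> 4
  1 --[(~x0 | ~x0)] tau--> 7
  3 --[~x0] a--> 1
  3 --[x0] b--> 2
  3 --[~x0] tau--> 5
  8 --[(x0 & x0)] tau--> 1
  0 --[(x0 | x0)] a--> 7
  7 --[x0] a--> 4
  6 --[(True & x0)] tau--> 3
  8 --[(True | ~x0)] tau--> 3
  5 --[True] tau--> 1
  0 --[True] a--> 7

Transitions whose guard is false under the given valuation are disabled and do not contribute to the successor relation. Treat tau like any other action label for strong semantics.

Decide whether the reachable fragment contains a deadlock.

Answer: DEADLOCK at state 7

Working:
R = {0,7}
  0: a→7  [1 out]
  7: ∅  [deadlock]
trace reaching 7: a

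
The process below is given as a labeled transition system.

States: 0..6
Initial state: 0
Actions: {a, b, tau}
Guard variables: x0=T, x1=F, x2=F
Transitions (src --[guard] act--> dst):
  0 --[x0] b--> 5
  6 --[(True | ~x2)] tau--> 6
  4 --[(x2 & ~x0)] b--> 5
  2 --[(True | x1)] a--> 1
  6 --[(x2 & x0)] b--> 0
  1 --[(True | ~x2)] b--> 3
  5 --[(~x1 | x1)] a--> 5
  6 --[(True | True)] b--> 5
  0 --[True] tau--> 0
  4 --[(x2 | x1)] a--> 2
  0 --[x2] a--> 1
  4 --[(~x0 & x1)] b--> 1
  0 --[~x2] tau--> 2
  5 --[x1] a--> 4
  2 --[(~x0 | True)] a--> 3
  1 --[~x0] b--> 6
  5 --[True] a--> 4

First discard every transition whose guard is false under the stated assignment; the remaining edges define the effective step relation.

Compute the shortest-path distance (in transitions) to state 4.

BFS to 4:
  L0 = {0}
  L1 = {2,5}
  L2 = {1,3,4}
first hit 4 at d=2 via b·a

Answer: 2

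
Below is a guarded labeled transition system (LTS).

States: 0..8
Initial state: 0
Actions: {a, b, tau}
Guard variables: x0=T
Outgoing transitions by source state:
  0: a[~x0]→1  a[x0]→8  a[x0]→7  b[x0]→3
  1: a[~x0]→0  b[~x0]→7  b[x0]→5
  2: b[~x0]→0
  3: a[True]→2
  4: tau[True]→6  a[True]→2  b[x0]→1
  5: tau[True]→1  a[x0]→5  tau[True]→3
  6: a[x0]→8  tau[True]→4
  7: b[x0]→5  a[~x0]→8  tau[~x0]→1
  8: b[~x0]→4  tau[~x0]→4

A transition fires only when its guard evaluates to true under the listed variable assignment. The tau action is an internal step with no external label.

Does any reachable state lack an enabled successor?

Answer: DEADLOCK at state 2

Trace:
Reachable = {0,1,2,3,5,7,8}
  0: a→7  a→8  b→3  [3 exit(s)]
  1: b→5  [1 exit(s)]
  2: ∅  [deadlock]
  3: a→2  [1 exit(s)]
  5: a→5  tau→1  tau→3  [3 exit(s)]
  7: b→5  [1 exit(s)]
  8: ∅  [deadlock]
witness 2: b·a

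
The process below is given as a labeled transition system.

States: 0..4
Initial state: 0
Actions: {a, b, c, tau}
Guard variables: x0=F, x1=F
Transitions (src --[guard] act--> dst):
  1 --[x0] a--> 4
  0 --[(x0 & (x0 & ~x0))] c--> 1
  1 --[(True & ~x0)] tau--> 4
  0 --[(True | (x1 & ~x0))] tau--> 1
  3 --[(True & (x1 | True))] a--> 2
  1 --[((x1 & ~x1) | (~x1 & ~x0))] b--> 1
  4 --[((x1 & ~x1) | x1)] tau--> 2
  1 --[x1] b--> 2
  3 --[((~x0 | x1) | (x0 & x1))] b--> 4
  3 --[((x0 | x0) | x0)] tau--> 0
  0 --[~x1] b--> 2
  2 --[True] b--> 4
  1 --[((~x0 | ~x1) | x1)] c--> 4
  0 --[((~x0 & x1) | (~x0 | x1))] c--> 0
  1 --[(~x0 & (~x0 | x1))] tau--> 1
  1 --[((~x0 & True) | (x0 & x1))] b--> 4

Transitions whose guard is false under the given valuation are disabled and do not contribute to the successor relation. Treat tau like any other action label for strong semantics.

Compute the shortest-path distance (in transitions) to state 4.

BFS to 4:
  L0 = {0}
  L1 = {1,2}
  L2 = {4}
4 enters at depth 2; path b·b

Answer: 2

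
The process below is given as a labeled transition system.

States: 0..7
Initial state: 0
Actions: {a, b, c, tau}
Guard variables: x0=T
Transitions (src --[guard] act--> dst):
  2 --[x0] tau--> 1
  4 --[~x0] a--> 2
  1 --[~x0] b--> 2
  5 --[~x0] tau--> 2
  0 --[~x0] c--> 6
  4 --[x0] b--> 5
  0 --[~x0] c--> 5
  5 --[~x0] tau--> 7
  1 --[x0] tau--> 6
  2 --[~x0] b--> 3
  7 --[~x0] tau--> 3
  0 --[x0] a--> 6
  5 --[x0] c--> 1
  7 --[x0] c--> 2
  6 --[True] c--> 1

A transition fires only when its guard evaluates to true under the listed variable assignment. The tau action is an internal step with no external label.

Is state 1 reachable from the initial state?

7 transition(s) survive guard evaluation.
Layer 0: {0}
Layer 1: {6}  cumulative {0,6}
Layer 2: {1}  cumulative {0,1,6}
Reachable = {0,1,6}
Path to 1: a·c

Answer: REACHABLE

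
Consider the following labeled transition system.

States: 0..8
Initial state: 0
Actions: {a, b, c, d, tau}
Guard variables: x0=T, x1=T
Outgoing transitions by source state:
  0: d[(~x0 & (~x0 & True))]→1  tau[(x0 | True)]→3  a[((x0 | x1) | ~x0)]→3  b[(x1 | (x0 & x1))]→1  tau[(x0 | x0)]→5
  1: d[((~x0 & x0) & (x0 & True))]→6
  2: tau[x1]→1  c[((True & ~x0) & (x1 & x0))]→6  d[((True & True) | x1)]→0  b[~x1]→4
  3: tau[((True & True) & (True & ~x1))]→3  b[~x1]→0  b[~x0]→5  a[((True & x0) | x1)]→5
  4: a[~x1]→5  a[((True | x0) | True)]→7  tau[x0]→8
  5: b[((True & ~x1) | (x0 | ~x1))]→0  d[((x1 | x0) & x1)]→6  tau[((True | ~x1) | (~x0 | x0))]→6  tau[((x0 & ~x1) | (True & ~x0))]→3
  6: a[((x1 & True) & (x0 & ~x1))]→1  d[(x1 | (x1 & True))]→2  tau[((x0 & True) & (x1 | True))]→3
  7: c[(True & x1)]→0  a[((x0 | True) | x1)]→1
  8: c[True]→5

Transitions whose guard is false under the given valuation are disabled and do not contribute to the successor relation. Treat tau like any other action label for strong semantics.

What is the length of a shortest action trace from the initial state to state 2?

Answer: 3

Trace:
Breadth-first toward 2:
  depth 0: {0}
  depth 1: {1,3,5}
  depth 2: {6}
  depth 3: {2}
first hit 2 at d=3 via tau·d·d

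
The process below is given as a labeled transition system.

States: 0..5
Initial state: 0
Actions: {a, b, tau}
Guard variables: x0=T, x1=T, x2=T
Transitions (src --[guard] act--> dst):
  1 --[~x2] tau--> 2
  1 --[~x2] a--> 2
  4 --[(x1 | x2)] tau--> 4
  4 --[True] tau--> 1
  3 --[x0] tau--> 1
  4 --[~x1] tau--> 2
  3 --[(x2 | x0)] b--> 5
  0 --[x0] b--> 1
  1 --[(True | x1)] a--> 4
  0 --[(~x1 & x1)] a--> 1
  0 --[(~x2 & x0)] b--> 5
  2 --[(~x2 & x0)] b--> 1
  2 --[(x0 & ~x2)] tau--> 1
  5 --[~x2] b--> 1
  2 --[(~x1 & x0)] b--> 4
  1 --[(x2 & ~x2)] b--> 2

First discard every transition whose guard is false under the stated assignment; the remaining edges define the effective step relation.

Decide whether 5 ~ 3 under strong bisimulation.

Refine partition for ~:
  P[0] = {{0,1,2,3,4,5}}
  P[1] = {{0},{1},{2,5},{3},{4}}
Fixed point at round 2; 5 class(es).
class of 5: {2,5}; class of 3: {3}

Answer: NOT BISIMILAR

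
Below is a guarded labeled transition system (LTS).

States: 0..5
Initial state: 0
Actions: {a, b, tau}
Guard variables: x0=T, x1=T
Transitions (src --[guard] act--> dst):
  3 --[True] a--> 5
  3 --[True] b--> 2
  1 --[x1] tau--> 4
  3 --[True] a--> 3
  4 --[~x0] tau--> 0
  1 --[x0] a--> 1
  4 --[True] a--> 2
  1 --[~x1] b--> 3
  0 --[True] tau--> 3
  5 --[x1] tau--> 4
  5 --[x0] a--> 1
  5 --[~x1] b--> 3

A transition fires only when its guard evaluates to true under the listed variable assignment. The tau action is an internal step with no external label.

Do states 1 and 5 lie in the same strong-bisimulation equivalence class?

Refine partition for ~:
  P[0] = {{0,1,2,3,4,5}}
  P[1] = {{0},{1,5},{2},{3},{4}}
stable after 2 split(s): 5 block(s)
class of 1: {1,5}; class of 5: {1,5}

Answer: BISIMILAR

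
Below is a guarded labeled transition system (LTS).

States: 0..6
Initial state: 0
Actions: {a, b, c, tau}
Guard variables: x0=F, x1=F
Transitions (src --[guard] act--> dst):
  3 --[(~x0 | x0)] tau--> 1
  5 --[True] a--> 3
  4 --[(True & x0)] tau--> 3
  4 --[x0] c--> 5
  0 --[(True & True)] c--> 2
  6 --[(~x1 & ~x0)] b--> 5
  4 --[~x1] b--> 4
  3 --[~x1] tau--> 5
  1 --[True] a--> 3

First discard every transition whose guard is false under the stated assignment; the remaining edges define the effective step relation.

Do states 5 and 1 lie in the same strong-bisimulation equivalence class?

Answer: BISIMILAR

Analysis:
Refine partition for ~:
  P[0] = {{0,1,2,3,4,5,6}}
  P[1] = {{0},{1,5},{2},{3},{4,6}}
  P[2] = {{0},{1,5},{2},{3},{4},{6}}
stable after 3 split(s): 6 block(s)
[5]={1,5}  [1]={1,5}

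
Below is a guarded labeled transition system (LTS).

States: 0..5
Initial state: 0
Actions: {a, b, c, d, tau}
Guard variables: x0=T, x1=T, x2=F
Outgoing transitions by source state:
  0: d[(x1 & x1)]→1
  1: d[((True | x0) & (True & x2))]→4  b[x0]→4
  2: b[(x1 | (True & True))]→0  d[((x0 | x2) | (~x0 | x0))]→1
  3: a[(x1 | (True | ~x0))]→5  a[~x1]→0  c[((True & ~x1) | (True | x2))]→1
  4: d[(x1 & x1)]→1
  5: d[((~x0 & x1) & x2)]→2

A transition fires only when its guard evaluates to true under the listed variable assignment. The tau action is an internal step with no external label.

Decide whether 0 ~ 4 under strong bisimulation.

Answer: BISIMILAR

Trace:
Bisimulation quotient by refinement:
  round 0: {{0,1,2,3,4,5}}
  round 1: {{0,4},{1},{2},{3},{5}}
5 equivalence class(es) (converged in 2)
0∈{0,4}, 4∈{0,4}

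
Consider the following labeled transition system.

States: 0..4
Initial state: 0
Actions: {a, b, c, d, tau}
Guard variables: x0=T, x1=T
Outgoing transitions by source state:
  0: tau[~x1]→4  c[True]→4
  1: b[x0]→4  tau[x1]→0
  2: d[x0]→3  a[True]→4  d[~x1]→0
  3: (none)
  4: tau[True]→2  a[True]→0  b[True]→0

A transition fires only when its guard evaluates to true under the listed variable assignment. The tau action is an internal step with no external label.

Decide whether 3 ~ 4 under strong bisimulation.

Compute ~ classes (split until stable):
  π0 = {{0,1,2,3,4}}
  π1 = {{0},{1},{2},{3},{4}}
stable after 2 split(s): 5 block(s)
class of 3: {3}; class of 4: {4}

Answer: NOT BISIMILAR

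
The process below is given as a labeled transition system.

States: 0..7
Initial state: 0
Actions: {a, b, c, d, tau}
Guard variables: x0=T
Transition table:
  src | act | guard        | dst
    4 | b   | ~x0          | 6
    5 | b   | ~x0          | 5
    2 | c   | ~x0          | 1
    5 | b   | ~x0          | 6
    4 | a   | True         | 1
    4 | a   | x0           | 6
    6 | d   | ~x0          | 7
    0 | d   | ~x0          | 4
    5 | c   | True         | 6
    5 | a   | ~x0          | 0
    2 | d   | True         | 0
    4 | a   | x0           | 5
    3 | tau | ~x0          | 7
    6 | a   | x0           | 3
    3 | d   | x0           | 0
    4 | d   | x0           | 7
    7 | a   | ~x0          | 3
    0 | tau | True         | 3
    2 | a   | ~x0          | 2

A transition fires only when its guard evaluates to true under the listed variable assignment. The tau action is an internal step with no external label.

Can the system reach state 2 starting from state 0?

Answer: UNREACHABLE

Trace:
9 transition(s) survive guard evaluation.
Layer 0: {0}
Layer 1: {3}  now seen {0,3}
R = {0,3}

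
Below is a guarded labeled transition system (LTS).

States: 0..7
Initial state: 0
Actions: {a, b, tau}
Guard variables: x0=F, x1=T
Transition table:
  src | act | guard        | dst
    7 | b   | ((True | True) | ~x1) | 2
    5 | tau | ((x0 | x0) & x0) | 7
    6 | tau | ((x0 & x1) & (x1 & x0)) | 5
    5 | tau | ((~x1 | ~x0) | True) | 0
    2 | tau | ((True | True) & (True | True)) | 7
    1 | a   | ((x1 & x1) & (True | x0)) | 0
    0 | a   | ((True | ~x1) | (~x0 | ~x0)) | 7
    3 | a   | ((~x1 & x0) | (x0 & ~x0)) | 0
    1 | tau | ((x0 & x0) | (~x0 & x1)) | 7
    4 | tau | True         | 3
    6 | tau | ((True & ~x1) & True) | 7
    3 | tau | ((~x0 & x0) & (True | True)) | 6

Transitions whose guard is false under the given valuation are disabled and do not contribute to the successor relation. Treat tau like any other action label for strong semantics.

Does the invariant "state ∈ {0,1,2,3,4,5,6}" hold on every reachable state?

Answer: INVARIANT VIOLATED at state 7

Working:
Safe = {0,1,2,3,4,5,6}
Reachable = {0,2,7}
  0: ✓
  2: ✓
  7: VIOLATES
witness against invariant: a → 7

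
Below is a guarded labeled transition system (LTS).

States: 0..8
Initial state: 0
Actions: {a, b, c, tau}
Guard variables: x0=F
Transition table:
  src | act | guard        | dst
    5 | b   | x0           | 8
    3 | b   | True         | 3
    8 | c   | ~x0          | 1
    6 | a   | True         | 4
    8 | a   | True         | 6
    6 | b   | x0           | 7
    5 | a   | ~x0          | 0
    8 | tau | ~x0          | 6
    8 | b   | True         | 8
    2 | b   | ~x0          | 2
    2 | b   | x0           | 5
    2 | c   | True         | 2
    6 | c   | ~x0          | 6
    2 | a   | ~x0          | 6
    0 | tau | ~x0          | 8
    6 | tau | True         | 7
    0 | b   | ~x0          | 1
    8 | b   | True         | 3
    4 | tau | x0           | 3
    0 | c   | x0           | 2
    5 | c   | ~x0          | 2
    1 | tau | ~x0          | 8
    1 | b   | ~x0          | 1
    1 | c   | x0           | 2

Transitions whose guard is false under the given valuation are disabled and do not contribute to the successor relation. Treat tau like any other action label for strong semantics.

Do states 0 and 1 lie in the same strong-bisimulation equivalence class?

Answer: BISIMILAR

Working:
Refine partition for ~:
  π0 = {{0,1,2,3,4,5,6,7,8}}
  π1 = {{0,1},{2},{3},{4,7},{5},{6},{8}}
7 equivalence class(es) (converged in 2)
0∈{0,1}, 1∈{0,1}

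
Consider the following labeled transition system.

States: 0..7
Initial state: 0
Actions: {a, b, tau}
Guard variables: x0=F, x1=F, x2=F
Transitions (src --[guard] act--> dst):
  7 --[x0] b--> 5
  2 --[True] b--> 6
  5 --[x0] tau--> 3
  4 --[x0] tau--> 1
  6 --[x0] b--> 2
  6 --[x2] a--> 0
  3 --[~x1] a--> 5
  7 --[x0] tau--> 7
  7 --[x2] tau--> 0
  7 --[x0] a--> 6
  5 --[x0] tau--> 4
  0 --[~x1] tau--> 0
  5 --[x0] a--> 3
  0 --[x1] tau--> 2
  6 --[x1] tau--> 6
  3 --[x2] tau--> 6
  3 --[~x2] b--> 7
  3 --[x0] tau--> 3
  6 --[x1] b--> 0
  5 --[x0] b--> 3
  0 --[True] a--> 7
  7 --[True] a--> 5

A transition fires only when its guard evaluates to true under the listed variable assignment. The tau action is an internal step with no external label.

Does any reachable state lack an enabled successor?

Reachable = {0,5,7}
  0: a→7  tau→0  [2 out]
  5: ∅  [STUCK]
  7: a→5  [1 out]
Path to 5: a·a

Answer: DEADLOCK at state 5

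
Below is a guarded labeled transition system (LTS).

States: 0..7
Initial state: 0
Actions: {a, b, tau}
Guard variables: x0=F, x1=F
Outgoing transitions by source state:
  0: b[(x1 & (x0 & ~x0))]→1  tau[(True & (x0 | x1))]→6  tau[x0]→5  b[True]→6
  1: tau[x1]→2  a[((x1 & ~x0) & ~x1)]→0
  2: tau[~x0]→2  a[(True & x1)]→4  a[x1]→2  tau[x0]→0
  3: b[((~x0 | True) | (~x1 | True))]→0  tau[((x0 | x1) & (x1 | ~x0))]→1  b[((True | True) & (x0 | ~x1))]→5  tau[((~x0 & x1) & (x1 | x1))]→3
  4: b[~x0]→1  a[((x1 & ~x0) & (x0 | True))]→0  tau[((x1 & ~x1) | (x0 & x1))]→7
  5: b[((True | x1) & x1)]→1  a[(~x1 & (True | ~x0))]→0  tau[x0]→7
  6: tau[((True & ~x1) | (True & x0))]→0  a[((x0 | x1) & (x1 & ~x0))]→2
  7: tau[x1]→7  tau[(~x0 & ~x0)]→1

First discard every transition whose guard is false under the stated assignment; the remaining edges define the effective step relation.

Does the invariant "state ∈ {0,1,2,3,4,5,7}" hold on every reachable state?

Answer: INVARIANT VIOLATED at state 6

Working:
Safe = {0,1,2,3,4,5,7}
Reach set: {0,6}
  0: ok
  6: outside
reach 6 via b — violates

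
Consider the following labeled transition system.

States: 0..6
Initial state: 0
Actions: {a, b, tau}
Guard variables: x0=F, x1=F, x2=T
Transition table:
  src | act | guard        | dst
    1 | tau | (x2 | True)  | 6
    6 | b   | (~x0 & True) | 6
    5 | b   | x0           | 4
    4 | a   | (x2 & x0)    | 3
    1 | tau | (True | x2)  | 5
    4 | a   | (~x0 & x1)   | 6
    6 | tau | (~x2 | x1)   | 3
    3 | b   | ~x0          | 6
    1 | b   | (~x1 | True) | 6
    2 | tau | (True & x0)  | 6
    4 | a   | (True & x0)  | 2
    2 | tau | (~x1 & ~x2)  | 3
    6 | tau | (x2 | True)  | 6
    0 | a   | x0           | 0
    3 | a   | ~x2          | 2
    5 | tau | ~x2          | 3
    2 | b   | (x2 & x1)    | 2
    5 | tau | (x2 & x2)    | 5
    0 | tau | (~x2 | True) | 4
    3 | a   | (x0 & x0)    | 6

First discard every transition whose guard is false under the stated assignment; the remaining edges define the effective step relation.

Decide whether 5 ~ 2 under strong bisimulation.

Bisimulation quotient by refinement:
  round 0: {{0,1,2,3,4,5,6}}
  round 1: {{0,5},{1,6},{2,4},{3}}
  round 2: {{0},{1},{2,4},{3},{5},{6}}
stable after 3 split(s): 6 block(s)
[5]={5}  [2]={2,4}

Answer: NOT BISIMILAR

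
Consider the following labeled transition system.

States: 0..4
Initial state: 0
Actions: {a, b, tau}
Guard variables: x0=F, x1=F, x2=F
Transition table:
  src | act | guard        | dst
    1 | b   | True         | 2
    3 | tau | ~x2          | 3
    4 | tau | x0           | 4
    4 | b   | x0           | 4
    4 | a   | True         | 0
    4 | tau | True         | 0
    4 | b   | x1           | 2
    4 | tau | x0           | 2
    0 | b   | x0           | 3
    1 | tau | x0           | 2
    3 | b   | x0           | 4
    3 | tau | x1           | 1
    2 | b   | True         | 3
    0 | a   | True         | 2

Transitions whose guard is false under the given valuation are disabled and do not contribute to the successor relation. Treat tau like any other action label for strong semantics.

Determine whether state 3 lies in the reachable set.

Answer: REACHABLE

Trace:
6 transition(s) survive guard evaluation.
Layer 0: {0}
Layer 1: {2}  total {0,2}
Layer 2: {3}  total {0,2,3}
Reachable = {0,2,3}
witness 3: a·b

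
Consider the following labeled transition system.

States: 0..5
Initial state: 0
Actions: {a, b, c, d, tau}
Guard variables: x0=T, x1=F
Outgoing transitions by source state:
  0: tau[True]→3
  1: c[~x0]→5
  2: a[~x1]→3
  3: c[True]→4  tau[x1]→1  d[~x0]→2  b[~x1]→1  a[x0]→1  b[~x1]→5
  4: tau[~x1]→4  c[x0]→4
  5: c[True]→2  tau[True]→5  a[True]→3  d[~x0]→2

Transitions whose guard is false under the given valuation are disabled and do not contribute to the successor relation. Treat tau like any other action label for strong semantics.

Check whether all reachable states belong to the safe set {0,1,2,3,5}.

Answer: INVARIANT VIOLATED at state 4

Trace:
Inv-set: {0,1,2,3,5}
R = {0,1,2,3,4,5}
  0: ✓
  1: ✓
  2: ✓
  3: ✓
  4: ✗ unsafe
  5: ✓
reach 4 via tau·c — violates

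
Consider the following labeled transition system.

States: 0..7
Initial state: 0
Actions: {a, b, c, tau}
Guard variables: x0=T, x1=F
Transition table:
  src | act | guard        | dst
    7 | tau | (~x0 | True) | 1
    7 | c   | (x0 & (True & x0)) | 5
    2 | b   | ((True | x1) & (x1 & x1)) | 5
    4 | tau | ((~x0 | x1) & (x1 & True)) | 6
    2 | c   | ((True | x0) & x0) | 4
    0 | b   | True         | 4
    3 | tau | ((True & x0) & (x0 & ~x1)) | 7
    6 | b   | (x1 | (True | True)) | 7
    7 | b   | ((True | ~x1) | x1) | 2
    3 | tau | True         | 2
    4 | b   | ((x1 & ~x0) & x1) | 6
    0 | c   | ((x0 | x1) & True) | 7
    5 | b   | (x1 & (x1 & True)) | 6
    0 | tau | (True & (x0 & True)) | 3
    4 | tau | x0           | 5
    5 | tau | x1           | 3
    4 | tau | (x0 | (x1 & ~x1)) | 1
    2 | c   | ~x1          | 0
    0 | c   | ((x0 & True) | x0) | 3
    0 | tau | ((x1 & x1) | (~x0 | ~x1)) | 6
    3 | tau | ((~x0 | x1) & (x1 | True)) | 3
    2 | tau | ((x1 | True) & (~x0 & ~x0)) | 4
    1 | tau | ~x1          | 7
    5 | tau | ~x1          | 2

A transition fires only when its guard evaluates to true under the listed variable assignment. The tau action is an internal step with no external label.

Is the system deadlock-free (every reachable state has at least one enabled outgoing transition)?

Reachable = {0,1,2,3,4,5,6,7}
  0: b→4  c→3  c→7  tau→3  tau→6  [deg 5]
  1: tau→7  [deg 1]
  2: c→0  c→4  [deg 2]
  3: tau→2  tau→7  [deg 2]
  4: tau→1  tau→5  [deg 2]
  5: tau→2  [deg 1]
  6: b→7  [deg 1]
  7: b→2  c→5  tau→1  [deg 3]

Answer: DEADLOCK-FREE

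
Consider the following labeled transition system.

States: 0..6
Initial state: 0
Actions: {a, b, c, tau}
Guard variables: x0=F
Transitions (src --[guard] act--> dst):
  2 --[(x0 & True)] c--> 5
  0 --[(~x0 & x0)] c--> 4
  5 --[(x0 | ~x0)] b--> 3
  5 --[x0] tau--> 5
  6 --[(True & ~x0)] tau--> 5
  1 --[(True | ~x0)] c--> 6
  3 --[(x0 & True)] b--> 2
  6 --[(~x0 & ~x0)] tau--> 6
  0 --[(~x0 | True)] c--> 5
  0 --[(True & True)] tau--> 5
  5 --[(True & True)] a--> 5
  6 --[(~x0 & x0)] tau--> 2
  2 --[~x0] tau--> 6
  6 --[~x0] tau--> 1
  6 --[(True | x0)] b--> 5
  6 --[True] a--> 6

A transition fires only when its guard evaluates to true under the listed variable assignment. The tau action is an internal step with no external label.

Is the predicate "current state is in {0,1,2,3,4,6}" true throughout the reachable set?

Inv-set: {0,1,2,3,4,6}
Reachable = {0,3,5}
  0: ok
  3: ok
  5: ✗ unsafe
reach 5 via c — violates

Answer: INVARIANT VIOLATED at state 5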